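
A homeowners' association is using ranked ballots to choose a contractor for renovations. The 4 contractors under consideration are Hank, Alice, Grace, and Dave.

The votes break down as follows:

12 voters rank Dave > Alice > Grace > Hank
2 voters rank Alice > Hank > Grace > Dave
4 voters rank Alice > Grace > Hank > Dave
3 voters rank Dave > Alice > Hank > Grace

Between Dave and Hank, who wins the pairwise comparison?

Ballots ranking Dave above Hank: 12+3 = 15.
Ballots ranking Hank above Dave: 2+4 = 6.
Dave wins the head-to-head, 15–6.

Dave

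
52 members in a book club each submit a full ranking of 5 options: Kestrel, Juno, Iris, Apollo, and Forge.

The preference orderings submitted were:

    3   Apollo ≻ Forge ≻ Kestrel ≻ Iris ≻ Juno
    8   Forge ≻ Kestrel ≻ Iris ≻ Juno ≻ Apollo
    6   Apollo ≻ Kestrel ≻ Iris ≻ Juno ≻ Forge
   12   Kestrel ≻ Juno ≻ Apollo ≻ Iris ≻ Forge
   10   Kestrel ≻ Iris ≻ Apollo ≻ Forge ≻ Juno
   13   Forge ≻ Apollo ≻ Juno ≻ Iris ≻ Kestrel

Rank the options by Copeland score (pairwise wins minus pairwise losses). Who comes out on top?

Kestrel

Pairwise results:
  Kestrel vs Juno: Kestrel wins 39–13.
  Kestrel vs Iris: Kestrel wins 39–13.
  Kestrel vs Apollo: Kestrel wins 30–22.
  Kestrel vs Forge: Kestrel wins 28–24.
  Juno vs Iris: Iris wins 27–25.
  Juno vs Apollo: Apollo wins 32–20.
  Juno vs Forge: Forge wins 34–18.
  Iris vs Apollo: Apollo wins 34–18.
  Iris vs Forge: Iris wins 28–24.
  Apollo vs Forge: Apollo wins 31–21.
Copeland scores (wins − losses):
  Kestrel: 4 − 0 = 4
  Juno: 0 − 4 = -4
  Iris: 2 − 2 = 0
  Apollo: 3 − 1 = 2
  Forge: 1 − 3 = -2
Kestrel has the best Copeland score.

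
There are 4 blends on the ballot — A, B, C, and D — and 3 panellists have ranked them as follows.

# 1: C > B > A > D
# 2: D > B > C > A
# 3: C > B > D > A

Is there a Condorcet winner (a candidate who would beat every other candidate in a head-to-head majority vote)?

Yes

Head-to-head results (3 voters total):
A vs B: B wins 3–0.
A vs C: C wins 3–0.
A vs D: D wins 2–1.
B vs C: C wins 2–1.
B vs D: B wins 2–1.
C vs D: C wins 2–1.
C beats each rival — A (3–0), B (2–1), D (2–1) — so C is the Condorcet winner.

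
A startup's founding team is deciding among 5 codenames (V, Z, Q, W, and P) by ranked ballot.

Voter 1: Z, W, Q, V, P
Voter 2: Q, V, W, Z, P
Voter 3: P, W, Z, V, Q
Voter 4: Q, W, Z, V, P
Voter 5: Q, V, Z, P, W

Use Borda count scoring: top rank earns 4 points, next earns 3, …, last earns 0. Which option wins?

Borda scores:
  V: 1 + 3 + 1 + 1 + 3 = 9
  Z: 4 + 1 + 2 + 2 + 2 = 11
  Q: 2 + 4 + 0 + 4 + 4 = 14
  W: 3 + 2 + 3 + 3 + 0 = 11
  P: 0 + 0 + 4 + 0 + 1 = 5
Q has the highest total.

Q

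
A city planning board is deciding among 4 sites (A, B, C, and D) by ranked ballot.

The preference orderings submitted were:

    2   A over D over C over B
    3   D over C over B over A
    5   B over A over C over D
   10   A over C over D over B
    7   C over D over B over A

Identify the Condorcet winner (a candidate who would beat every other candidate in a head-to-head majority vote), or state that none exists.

Head-to-head results (27 voters total):
A vs B: B wins 15–12.
A vs C: A wins 17–10.
A vs D: A wins 17–10.
B vs C: C wins 22–5.
B vs D: D wins 22–5.
C vs D: C wins 22–5.
No candidate beats all others: A beats C beats B beats A, a majority cycle.

No Condorcet winner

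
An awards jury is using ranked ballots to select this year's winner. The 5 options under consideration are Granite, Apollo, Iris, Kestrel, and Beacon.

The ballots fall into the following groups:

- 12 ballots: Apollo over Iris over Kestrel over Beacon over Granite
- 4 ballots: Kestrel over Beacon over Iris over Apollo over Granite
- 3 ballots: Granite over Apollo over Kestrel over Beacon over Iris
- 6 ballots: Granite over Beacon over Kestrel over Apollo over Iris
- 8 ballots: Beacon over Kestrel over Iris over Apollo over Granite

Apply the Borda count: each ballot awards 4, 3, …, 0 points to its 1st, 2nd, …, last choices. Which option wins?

Borda scores:
  Granite: 12·0 + 4·0 + 3·4 + 6·4 + 8·0 = 36
  Apollo: 12·4 + 4·1 + 3·3 + 6·1 + 8·1 = 75
  Iris: 12·3 + 4·2 + 3·0 + 6·0 + 8·2 = 60
  Kestrel: 12·2 + 4·4 + 3·2 + 6·2 + 8·3 = 82
  Beacon: 12·1 + 4·3 + 3·1 + 6·3 + 8·4 = 77
Kestrel has the highest total.

Kestrel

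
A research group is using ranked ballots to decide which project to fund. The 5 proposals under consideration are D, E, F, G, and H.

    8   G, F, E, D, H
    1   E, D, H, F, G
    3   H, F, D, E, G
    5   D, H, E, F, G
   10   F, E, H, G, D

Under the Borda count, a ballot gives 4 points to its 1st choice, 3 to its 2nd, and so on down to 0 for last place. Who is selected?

F

Borda scores:
  D: 8·1 + 3 + 3·2 + 5·4 + 10·0 = 37
  E: 8·2 + 4 + 3·1 + 5·2 + 10·3 = 63
  F: 8·3 + 1 + 3·3 + 5·1 + 10·4 = 79
  G: 8·4 + 0 + 3·0 + 5·0 + 10·1 = 42
  H: 8·0 + 2 + 3·4 + 5·3 + 10·2 = 49
F has the highest total.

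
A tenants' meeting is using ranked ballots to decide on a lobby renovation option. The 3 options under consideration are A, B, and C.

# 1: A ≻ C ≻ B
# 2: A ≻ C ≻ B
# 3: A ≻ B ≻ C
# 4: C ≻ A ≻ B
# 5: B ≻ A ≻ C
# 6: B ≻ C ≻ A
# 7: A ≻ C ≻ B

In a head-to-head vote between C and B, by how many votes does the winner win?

1

Ballots ranking C above B: 4.
Ballots ranking B above C: 3.
C wins 4–3, a margin of 1.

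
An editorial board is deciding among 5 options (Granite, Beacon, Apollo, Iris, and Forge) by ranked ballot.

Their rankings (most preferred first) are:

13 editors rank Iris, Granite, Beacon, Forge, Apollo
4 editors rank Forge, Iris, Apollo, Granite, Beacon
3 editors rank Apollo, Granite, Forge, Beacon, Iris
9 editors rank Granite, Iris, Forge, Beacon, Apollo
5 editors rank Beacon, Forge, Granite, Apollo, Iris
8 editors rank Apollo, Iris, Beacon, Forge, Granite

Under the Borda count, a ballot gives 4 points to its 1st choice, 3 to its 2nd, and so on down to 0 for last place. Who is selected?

Borda scores:
  Granite: 13·3 + 4·1 + 3·3 + 9·4 + 5·2 + 8·0 = 98
  Beacon: 13·2 + 4·0 + 3·1 + 9·1 + 5·4 + 8·2 = 74
  Apollo: 13·0 + 4·2 + 3·4 + 9·0 + 5·1 + 8·4 = 57
  Iris: 13·4 + 4·3 + 3·0 + 9·3 + 5·0 + 8·3 = 115
  Forge: 13·1 + 4·4 + 3·2 + 9·2 + 5·3 + 8·1 = 76
Iris has the highest total.

Iris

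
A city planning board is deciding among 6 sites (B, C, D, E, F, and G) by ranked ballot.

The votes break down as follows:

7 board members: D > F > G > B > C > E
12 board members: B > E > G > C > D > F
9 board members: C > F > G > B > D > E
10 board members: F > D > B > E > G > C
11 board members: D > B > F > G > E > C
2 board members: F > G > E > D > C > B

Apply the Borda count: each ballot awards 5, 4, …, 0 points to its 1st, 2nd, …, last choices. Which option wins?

B

Borda scores:
  B: 7·2 + 12·5 + 9·2 + 10·3 + 11·4 + 2·0 = 166
  C: 7·1 + 12·2 + 9·5 + 10·0 + 11·0 + 2·1 = 78
  D: 7·5 + 12·1 + 9·1 + 10·4 + 11·5 + 2·2 = 155
  E: 7·0 + 12·4 + 9·0 + 10·2 + 11·1 + 2·3 = 85
  F: 7·4 + 12·0 + 9·4 + 10·5 + 11·3 + 2·5 = 157
  G: 7·3 + 12·3 + 9·3 + 10·1 + 11·2 + 2·4 = 124
B has the highest total.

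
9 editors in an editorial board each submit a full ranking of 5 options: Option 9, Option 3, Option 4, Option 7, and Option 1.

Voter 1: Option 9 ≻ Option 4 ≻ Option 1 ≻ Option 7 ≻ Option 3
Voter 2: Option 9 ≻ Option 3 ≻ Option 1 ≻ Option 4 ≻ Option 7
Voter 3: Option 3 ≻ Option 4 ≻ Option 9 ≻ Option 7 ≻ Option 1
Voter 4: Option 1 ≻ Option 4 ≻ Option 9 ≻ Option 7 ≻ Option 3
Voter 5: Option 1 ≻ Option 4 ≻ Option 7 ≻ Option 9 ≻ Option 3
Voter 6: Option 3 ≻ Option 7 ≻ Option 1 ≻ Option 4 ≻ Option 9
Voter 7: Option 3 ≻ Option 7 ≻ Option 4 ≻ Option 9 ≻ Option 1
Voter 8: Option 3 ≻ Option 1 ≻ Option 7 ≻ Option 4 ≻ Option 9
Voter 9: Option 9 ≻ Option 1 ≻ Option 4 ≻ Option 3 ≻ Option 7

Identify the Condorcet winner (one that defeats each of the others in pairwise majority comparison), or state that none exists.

None — there is no Condorcet winner

Head-to-head results (9 voters total):
Option 9 vs Option 3: Option 9 wins 5–4.
Option 9 vs Option 4: Option 4 wins 6–3.
Option 9 vs Option 7: Option 9 wins 5–4.
Option 9 vs Option 1: Option 9 wins 5–4.
Option 3 vs Option 4: Option 3 wins 5–4.
Option 3 vs Option 7: Option 3 wins 6–3.
Option 3 vs Option 1: Option 3 wins 5–4.
Option 4 vs Option 7: Option 4 wins 6–3.
Option 4 vs Option 1: Option 1 wins 6–3.
Option 7 vs Option 1: Option 1 wins 6–3.
No candidate beats all others: Option 9 beats Option 3 beats Option 4 beats Option 9, a majority cycle.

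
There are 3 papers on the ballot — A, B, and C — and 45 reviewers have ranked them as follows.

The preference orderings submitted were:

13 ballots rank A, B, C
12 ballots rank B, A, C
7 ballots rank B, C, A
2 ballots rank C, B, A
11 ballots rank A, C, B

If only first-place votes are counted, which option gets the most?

A

First-place vote totals:
  A: 24
  B: 19
  C: 2
A has the most first-place votes.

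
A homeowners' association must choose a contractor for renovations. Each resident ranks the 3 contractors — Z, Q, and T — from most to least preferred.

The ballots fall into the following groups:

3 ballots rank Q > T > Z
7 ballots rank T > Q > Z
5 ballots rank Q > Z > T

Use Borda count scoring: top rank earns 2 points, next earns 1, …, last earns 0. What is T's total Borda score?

17

Borda scores:
  Z: 3·0 + 7·0 + 5·1 = 5
  Q: 3·2 + 7·1 + 5·2 = 23
  T: 3·1 + 7·2 + 5·0 = 17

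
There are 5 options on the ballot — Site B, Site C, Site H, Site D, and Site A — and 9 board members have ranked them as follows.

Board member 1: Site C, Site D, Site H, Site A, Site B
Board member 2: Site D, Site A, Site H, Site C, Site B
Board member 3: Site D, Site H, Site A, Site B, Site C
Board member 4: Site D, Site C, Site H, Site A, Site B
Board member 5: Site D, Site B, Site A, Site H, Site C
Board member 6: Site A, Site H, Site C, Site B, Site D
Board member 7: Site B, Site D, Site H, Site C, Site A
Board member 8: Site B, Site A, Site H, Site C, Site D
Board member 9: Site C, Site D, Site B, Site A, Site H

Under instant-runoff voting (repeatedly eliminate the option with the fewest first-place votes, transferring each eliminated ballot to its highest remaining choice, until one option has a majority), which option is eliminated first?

Round 1: Site D 4, Site B 2, Site C 2, Site A 1, Site H 0. Site H has the fewest and is eliminated.
Round 2: Site D 4, Site B 2, Site C 2, Site A 1. Site A has the fewest and is eliminated.
Round 3: Site D 4, Site C 3, Site B 2. Site B has the fewest and is eliminated.
Round 4: Site D 5, Site C 4. Site D has a majority.

Site H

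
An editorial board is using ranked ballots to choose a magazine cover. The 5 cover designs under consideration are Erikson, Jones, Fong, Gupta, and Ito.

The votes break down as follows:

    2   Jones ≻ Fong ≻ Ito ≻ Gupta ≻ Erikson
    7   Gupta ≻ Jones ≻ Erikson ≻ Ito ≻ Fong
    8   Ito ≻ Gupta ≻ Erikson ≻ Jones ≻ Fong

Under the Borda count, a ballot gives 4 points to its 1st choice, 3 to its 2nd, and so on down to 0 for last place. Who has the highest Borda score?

Borda scores:
  Erikson: 2·0 + 7·2 + 8·2 = 30
  Jones: 2·4 + 7·3 + 8·1 = 37
  Fong: 2·3 + 7·0 + 8·0 = 6
  Gupta: 2·1 + 7·4 + 8·3 = 54
  Ito: 2·2 + 7·1 + 8·4 = 43
Gupta has the highest total.

Gupta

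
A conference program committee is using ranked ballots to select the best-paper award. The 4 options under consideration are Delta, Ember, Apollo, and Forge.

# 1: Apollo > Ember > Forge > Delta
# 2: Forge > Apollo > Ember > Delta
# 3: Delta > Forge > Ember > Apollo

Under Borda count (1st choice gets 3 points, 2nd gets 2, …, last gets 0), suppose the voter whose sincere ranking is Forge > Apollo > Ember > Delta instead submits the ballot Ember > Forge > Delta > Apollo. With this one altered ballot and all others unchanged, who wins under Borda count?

Borda totals with the altered ballot: Delta 4, Ember 6, Apollo 3, Forge 5.
The switch changes the winner from Forge to Ember.

Ember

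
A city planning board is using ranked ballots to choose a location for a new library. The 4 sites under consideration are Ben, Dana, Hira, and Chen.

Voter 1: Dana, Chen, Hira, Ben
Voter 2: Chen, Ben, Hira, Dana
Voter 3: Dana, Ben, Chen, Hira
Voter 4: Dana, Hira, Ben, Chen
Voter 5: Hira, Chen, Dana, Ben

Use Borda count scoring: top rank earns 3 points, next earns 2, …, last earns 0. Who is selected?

Dana

Borda scores:
  Ben: 0 + 2 + 2 + 1 + 0 = 5
  Dana: 3 + 0 + 3 + 3 + 1 = 10
  Hira: 1 + 1 + 0 + 2 + 3 = 7
  Chen: 2 + 3 + 1 + 0 + 2 = 8
Dana has the highest total.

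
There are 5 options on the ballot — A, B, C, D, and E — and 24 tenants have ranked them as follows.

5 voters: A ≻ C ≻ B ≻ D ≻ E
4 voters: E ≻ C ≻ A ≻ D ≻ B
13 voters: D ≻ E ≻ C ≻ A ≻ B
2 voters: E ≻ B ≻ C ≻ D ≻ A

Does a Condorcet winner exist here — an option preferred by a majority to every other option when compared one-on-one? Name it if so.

D

Head-to-head results (24 voters total):
A vs B: A wins 22–2.
A vs C: C wins 19–5.
A vs D: D wins 15–9.
A vs E: E wins 19–5.
B vs C: C wins 22–2.
B vs D: D wins 17–7.
B vs E: E wins 19–5.
C vs D: D wins 13–11.
C vs E: E wins 19–5.
D vs E: D wins 18–6.
D beats each rival — A (15–9), B (17–7), C (13–11), E (18–6) — so D is the Condorcet winner.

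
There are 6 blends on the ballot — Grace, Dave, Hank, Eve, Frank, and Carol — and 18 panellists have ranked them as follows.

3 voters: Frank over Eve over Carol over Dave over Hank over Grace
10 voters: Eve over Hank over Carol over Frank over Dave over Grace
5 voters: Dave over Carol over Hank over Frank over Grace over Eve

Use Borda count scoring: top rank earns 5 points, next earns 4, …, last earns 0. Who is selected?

Eve

Borda scores:
  Grace: 3·0 + 10·0 + 5·1 = 5
  Dave: 3·2 + 10·1 + 5·5 = 41
  Hank: 3·1 + 10·4 + 5·3 = 58
  Eve: 3·4 + 10·5 + 5·0 = 62
  Frank: 3·5 + 10·2 + 5·2 = 45
  Carol: 3·3 + 10·3 + 5·4 = 59
Eve has the highest total.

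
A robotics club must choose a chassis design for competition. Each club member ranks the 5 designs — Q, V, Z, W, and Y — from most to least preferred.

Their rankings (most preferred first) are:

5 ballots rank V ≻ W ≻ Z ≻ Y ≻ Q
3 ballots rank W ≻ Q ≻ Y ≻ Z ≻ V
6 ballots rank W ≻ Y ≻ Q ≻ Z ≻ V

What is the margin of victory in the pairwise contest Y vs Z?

Ballots ranking Y above Z: 3+6 = 9.
Ballots ranking Z above Y: 5.
Y wins 9–5, a margin of 4.

4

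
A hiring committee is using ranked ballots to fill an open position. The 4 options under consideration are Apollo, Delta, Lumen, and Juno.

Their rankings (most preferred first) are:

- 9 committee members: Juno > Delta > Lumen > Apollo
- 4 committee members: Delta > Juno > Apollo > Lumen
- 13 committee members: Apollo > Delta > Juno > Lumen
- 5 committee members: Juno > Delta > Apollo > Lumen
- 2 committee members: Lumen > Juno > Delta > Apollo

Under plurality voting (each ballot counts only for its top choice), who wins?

Juno

First-place vote totals:
  Apollo: 13
  Delta: 4
  Lumen: 2
  Juno: 14
Juno has the most first-place votes.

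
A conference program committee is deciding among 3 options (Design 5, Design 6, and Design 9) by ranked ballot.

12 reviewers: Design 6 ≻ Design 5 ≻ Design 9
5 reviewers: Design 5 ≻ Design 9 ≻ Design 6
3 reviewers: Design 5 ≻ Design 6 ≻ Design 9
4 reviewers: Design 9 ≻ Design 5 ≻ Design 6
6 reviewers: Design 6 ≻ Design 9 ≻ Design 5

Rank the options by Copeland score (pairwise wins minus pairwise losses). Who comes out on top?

Design 6

Pairwise results:
  Design 5 vs Design 6: Design 6 wins 18–12.
  Design 5 vs Design 9: Design 5 wins 20–10.
  Design 6 vs Design 9: Design 6 wins 21–9.
Copeland scores (wins − losses):
  Design 5: 1 − 1 = 0
  Design 6: 2 − 0 = 2
  Design 9: 0 − 2 = -2
Design 6 has the best Copeland score.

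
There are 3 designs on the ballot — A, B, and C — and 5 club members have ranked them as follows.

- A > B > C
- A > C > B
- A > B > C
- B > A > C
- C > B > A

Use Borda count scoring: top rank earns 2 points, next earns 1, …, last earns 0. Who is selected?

A

Borda scores:
  A: 2 + 2 + 2 + 1 + 0 = 7
  B: 1 + 0 + 1 + 2 + 1 = 5
  C: 0 + 1 + 0 + 0 + 2 = 3
A has the highest total.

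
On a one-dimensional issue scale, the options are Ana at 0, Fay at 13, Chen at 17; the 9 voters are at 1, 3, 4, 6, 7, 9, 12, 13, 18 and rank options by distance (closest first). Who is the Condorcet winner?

With single-peaked preferences on a line, the Condorcet winner is the candidate closest to the median voter.
The median voter (position 7) is closest to Fay at 13.
Check: Fay vs Chen — voters closer to Fay: 8 of 9.

Fay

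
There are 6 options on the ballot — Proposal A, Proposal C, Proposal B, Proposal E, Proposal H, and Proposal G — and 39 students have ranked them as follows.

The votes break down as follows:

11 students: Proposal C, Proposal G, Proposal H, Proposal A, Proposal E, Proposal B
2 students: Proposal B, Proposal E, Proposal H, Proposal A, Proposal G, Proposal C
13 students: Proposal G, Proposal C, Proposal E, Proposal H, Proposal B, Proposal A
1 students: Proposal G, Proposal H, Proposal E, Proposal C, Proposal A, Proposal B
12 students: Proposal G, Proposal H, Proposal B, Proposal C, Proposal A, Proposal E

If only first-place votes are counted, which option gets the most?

First-place vote totals:
  Proposal A: 0
  Proposal C: 11
  Proposal B: 2
  Proposal E: 0
  Proposal H: 0
  Proposal G: 26
Proposal G has the most first-place votes.

Proposal G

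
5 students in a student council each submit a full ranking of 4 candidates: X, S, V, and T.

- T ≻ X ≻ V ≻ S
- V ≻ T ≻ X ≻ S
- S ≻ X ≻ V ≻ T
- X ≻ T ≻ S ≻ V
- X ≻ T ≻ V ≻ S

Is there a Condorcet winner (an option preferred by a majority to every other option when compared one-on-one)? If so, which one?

X

Head-to-head results (5 voters total):
X vs S: X wins 4–1.
X vs V: X wins 4–1.
X vs T: X wins 3–2.
S vs V: V wins 3–2.
S vs T: T wins 4–1.
V vs T: T wins 3–2.
X beats each rival — S (4–1), V (4–1), T (3–2) — so X is the Condorcet winner.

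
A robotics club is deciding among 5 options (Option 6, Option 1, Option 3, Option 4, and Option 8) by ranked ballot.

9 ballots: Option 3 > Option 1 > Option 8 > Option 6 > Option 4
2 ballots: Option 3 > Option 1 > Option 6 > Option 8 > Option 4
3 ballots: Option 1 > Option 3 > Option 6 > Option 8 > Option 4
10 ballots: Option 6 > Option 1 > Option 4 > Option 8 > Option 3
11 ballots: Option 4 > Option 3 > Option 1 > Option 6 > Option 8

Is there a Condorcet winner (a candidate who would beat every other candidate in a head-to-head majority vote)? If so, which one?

Head-to-head results (35 voters total):
Option 6 vs Option 1: Option 1 wins 25–10.
Option 6 vs Option 3: Option 3 wins 25–10.
Option 6 vs Option 4: Option 6 wins 24–11.
Option 6 vs Option 8: Option 6 wins 26–9.
Option 1 vs Option 3: Option 3 wins 22–13.
Option 1 vs Option 4: Option 1 wins 24–11.
Option 1 vs Option 8: Option 1 wins 35–0.
Option 3 vs Option 4: Option 4 wins 21–14.
Option 3 vs Option 8: Option 3 wins 25–10.
Option 4 vs Option 8: Option 4 wins 21–14.
No candidate beats all others: Option 6 beats Option 4 beats Option 3 beats Option 6, a majority cycle.

None — there is no Condorcet winner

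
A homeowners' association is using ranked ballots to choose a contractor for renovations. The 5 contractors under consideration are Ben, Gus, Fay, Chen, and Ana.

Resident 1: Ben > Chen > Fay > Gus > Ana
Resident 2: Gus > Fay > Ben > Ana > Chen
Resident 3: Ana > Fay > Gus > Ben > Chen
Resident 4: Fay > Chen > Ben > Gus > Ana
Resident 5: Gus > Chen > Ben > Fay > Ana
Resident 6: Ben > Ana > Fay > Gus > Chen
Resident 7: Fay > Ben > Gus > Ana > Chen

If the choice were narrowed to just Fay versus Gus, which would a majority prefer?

Fay

Ballots ranking Fay above Gus: 5.
Ballots ranking Gus above Fay: 2.
Fay wins the head-to-head, 5–2.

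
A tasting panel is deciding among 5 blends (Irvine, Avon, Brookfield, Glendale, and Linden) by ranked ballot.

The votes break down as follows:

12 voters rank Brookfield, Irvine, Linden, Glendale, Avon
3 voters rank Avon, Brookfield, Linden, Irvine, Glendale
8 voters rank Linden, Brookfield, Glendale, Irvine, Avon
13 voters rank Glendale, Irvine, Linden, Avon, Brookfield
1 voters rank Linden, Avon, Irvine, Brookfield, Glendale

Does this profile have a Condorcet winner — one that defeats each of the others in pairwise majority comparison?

Head-to-head results (37 voters total):
Irvine vs Avon: Irvine wins 33–4.
Irvine vs Brookfield: Brookfield wins 23–14.
Irvine vs Glendale: Glendale wins 21–16.
Irvine vs Linden: Irvine wins 25–12.
Avon vs Brookfield: Brookfield wins 20–17.
Avon vs Glendale: Glendale wins 33–4.
Avon vs Linden: Linden wins 34–3.
Brookfield vs Glendale: Brookfield wins 24–13.
Brookfield vs Linden: Linden wins 22–15.
Glendale vs Linden: Linden wins 24–13.
No candidate beats all others: Irvine beats Linden beats Brookfield beats Irvine, a majority cycle.

No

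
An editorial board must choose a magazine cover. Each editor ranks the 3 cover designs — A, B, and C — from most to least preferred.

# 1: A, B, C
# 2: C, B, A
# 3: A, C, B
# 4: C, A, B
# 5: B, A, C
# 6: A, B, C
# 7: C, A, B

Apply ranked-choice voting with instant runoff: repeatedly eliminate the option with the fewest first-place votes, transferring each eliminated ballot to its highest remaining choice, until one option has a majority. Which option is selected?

A

Round 1: A 3, C 3, B 1. B has the fewest and is eliminated.
Round 2: A 4, C 3. A has a majority.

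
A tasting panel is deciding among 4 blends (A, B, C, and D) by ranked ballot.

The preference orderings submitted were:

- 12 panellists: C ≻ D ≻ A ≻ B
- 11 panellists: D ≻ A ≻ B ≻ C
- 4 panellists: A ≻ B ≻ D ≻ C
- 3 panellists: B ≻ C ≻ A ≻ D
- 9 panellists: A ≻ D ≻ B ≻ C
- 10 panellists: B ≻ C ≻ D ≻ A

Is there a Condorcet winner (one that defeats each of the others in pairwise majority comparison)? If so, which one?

Head-to-head results (49 voters total):
A vs B: A wins 36–13.
A vs C: C wins 25–24.
A vs D: D wins 33–16.
B vs C: B wins 37–12.
B vs D: D wins 32–17.
C vs D: C wins 25–24.
No candidate beats all others: A beats B beats C beats A, a majority cycle.

There is no Condorcet winner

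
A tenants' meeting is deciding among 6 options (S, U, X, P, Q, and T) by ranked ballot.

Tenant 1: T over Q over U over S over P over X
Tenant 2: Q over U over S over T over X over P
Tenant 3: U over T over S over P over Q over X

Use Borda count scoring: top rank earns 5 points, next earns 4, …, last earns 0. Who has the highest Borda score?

Borda scores:
  S: 2 + 3 + 3 = 8
  U: 3 + 4 + 5 = 12
  X: 0 + 1 + 0 = 1
  P: 1 + 0 + 2 = 3
  Q: 4 + 5 + 1 = 10
  T: 5 + 2 + 4 = 11
U has the highest total.

U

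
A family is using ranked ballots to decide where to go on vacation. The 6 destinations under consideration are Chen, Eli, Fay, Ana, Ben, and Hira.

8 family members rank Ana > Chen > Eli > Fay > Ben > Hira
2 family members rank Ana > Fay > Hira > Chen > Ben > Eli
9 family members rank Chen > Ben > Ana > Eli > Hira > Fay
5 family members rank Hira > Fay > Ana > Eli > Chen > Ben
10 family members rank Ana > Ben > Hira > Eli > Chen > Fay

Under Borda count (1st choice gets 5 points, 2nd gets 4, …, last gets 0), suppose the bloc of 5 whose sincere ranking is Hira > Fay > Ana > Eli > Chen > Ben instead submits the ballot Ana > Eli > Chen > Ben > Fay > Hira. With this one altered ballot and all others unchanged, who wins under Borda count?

Ana

Borda totals with the altered ballot: Chen 106, Eli 82, Fay 29, Ana 152, Ben 96, Hira 45.
The winner is unchanged: still Ana.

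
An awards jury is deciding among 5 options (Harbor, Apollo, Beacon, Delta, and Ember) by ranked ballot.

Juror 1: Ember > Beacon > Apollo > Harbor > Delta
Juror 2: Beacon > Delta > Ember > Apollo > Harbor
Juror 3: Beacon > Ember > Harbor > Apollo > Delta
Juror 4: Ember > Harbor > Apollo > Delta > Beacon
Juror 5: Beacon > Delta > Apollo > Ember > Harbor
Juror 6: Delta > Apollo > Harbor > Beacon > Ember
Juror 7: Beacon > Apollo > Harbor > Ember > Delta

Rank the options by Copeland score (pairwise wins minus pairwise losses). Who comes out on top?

Beacon

Pairwise results:
  Harbor vs Apollo: Apollo wins 5–2.
  Harbor vs Beacon: Beacon wins 5–2.
  Harbor vs Delta: Harbor wins 4–3.
  Harbor vs Ember: Ember wins 5–2.
  Apollo vs Beacon: Beacon wins 5–2.
  Apollo vs Delta: Apollo wins 4–3.
  Apollo vs Ember: Ember wins 4–3.
  Beacon vs Delta: Beacon wins 5–2.
  Beacon vs Ember: Beacon wins 5–2.
  Delta vs Ember: Ember wins 4–3.
Copeland scores (wins − losses):
  Harbor: 1 − 3 = -2
  Apollo: 2 − 2 = 0
  Beacon: 4 − 0 = 4
  Delta: 0 − 4 = -4
  Ember: 3 − 1 = 2
Beacon has the best Copeland score.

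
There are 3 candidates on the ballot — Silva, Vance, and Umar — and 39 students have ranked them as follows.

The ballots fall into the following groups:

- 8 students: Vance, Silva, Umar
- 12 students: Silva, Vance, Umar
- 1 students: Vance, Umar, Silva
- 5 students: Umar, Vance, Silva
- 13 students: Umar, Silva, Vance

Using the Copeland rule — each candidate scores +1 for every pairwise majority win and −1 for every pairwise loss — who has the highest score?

Silva

Pairwise results:
  Silva vs Vance: Silva wins 25–14.
  Silva vs Umar: Silva wins 20–19.
  Vance vs Umar: Vance wins 21–18.
Copeland scores (wins − losses):
  Silva: 2 − 0 = 2
  Vance: 1 − 1 = 0
  Umar: 0 − 2 = -2
Silva has the best Copeland score.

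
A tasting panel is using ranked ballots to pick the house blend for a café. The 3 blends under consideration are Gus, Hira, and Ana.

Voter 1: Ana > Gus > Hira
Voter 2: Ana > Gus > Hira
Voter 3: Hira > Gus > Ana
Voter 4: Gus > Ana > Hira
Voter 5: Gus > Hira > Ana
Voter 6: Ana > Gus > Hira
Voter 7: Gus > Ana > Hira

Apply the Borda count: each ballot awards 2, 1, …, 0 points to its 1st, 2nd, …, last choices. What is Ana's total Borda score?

8

Borda scores:
  Gus: 1 + 1 + 1 + 2 + 2 + 1 + 2 = 10
  Hira: 0 + 0 + 2 + 0 + 1 + 0 + 0 = 3
  Ana: 2 + 2 + 0 + 1 + 0 + 2 + 1 = 8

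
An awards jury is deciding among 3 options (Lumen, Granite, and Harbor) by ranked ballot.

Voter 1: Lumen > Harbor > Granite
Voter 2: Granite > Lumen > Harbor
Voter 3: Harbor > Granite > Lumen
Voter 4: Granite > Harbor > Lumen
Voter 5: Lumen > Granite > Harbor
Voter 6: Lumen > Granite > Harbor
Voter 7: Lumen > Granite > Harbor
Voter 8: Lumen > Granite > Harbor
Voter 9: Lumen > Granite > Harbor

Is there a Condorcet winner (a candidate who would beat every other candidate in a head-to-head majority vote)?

Yes

Head-to-head results (9 voters total):
Lumen vs Granite: Lumen wins 6–3.
Lumen vs Harbor: Lumen wins 7–2.
Granite vs Harbor: Granite wins 7–2.
Lumen beats each rival — Granite (6–3), Harbor (7–2) — so Lumen is the Condorcet winner.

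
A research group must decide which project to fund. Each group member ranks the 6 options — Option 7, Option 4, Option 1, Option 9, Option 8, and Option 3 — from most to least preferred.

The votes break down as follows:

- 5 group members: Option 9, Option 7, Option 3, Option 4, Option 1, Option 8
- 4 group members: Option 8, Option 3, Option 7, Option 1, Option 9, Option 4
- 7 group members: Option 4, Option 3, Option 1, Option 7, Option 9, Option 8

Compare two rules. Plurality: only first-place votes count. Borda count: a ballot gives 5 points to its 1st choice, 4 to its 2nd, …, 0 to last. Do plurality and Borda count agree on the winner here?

Plurality first-place counts: Option 7 0, Option 4 7, Option 1 0, Option 9 5, Option 8 4, Option 3 0 → Option 4.
Borda totals: Option 7 46, Option 4 45, Option 1 34, Option 9 36, Option 8 20, Option 3 59 → Option 3.
The two rules disagree: plurality picks Option 4, Borda picks Option 3.

No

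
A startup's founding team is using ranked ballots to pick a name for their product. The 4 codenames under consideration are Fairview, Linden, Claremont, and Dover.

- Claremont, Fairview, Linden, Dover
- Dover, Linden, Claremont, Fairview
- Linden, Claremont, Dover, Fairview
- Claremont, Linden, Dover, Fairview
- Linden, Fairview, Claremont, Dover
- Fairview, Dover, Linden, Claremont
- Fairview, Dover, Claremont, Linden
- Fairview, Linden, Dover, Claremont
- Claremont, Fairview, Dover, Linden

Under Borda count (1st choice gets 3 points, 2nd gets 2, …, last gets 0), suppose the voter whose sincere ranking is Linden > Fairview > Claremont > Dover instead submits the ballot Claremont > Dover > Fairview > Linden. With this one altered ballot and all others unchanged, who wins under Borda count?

Claremont

Borda totals with the altered ballot: Fairview 14, Linden 11, Claremont 16, Dover 13.
The switch changes the winner from Fairview to Claremont.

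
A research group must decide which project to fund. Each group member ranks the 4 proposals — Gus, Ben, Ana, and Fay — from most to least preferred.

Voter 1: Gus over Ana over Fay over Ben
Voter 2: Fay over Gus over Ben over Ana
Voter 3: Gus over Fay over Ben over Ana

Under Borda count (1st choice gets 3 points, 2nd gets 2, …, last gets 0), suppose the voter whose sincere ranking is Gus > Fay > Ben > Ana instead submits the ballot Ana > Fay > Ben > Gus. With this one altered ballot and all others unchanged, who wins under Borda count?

Borda totals with the altered ballot: Gus 5, Ben 2, Ana 5, Fay 6.
The switch changes the winner from Gus to Fay.

Fay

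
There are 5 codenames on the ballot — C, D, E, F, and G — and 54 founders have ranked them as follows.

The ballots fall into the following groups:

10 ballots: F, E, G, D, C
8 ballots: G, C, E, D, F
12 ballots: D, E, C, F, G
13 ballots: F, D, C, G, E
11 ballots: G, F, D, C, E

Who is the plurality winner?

F

First-place vote totals:
  C: 0
  D: 12
  E: 0
  F: 23
  G: 19
F has the most first-place votes.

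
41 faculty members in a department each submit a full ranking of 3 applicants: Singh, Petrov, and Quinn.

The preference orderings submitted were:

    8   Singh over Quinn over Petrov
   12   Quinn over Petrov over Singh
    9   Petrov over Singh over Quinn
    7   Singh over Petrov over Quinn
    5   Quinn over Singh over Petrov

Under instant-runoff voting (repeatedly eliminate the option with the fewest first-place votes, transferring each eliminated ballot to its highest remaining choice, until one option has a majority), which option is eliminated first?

Round 1: Quinn 17, Singh 15, Petrov 9. Petrov has the fewest and is eliminated.
Round 2: Singh 24, Quinn 17. Singh has a majority.

Petrov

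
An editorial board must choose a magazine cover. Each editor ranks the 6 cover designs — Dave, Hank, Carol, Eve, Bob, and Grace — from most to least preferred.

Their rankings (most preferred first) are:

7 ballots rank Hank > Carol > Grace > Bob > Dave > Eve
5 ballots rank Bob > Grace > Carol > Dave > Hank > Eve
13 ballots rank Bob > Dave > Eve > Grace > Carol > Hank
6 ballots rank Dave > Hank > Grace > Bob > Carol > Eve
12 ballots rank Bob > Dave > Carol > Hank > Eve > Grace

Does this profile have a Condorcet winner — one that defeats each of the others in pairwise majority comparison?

Head-to-head results (43 voters total):
Dave vs Hank: Dave wins 36–7.
Dave vs Carol: Dave wins 31–12.
Dave vs Eve: Dave wins 43–0.
Dave vs Bob: Bob wins 37–6.
Dave vs Grace: Dave wins 31–12.
Hank vs Carol: Carol wins 30–13.
Hank vs Eve: Hank wins 30–13.
Hank vs Bob: Bob wins 30–13.
Hank vs Grace: Hank wins 25–18.
Carol vs Eve: Carol wins 30–13.
Carol vs Bob: Bob wins 36–7.
Carol vs Grace: Grace wins 24–19.
Eve vs Bob: Bob wins 43–0.
Eve vs Grace: Eve wins 25–18.
Bob vs Grace: Bob wins 30–13.
Bob beats each rival — Dave (37–6), Hank (30–13), Carol (36–7), Eve (43–0), Grace (30–13) — so Bob is the Condorcet winner.

Yes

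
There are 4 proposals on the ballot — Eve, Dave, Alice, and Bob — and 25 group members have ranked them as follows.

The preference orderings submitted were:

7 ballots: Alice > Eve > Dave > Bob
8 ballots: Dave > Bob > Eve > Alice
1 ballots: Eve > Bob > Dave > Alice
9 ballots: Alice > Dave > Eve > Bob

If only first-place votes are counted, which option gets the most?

First-place vote totals:
  Eve: 1
  Dave: 8
  Alice: 16
  Bob: 0
Alice has the most first-place votes.

Alice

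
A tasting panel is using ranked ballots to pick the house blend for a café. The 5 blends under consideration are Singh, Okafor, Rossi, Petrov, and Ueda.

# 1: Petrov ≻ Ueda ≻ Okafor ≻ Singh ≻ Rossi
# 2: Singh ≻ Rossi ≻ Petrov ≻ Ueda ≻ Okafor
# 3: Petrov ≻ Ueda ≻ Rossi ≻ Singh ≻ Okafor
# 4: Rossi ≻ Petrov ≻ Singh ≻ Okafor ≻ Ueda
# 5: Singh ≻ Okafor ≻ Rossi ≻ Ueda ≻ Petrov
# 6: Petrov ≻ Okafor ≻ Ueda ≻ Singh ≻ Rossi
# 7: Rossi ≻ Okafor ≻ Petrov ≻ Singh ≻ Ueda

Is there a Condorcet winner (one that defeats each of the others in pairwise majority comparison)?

No

Head-to-head results (7 voters total):
Singh vs Okafor: Singh wins 4–3.
Singh vs Rossi: Singh wins 4–3.
Singh vs Petrov: Petrov wins 5–2.
Singh vs Ueda: Singh wins 4–3.
Okafor vs Rossi: Rossi wins 4–3.
Okafor vs Petrov: Petrov wins 5–2.
Okafor vs Ueda: Okafor wins 4–3.
Rossi vs Petrov: Rossi wins 4–3.
Rossi vs Ueda: Rossi wins 4–3.
Petrov vs Ueda: Petrov wins 6–1.
No candidate beats all others: Singh beats Rossi beats Petrov beats Singh, a majority cycle.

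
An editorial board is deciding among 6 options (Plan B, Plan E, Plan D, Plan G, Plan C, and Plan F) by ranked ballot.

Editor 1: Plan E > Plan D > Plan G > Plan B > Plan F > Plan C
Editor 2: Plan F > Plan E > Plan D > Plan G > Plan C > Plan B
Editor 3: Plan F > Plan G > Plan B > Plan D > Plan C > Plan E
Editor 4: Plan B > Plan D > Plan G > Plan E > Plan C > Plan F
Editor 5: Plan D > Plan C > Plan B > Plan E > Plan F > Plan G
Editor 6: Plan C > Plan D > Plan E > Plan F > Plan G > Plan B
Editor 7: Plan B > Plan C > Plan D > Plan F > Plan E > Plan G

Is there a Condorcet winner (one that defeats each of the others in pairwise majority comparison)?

Head-to-head results (7 voters total):
Plan B vs Plan E: Plan B wins 4–3.
Plan B vs Plan D: Plan D wins 4–3.
Plan B vs Plan G: Plan G wins 4–3.
Plan B vs Plan C: Plan B wins 4–3.
Plan B vs Plan F: Plan B wins 4–3.
Plan E vs Plan D: Plan D wins 5–2.
Plan E vs Plan G: Plan E wins 5–2.
Plan E vs Plan C: Plan C wins 4–3.
Plan E vs Plan F: Plan E wins 4–3.
Plan D vs Plan G: Plan D wins 6–1.
Plan D vs Plan C: Plan D wins 5–2.
Plan D vs Plan F: Plan D wins 5–2.
Plan G vs Plan C: Plan G wins 4–3.
Plan G vs Plan F: Plan F wins 5–2.
Plan C vs Plan F: Plan C wins 4–3.
Plan D beats each rival — Plan B (4–3), Plan E (5–2), Plan G (6–1), Plan C (5–2), Plan F (5–2) — so Plan D is the Condorcet winner.

Yes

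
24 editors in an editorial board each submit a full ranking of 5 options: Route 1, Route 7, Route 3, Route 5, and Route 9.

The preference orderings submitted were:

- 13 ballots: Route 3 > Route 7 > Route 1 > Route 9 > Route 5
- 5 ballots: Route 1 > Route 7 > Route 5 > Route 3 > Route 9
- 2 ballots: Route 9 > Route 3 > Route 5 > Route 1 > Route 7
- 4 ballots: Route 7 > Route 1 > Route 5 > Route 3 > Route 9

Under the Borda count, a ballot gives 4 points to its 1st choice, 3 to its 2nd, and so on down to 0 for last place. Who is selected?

Borda scores:
  Route 1: 13·2 + 5·4 + 2·1 + 4·3 = 60
  Route 7: 13·3 + 5·3 + 2·0 + 4·4 = 70
  Route 3: 13·4 + 5·1 + 2·3 + 4·1 = 67
  Route 5: 13·0 + 5·2 + 2·2 + 4·2 = 22
  Route 9: 13·1 + 5·0 + 2·4 + 4·0 = 21
Route 7 has the highest total.

Route 7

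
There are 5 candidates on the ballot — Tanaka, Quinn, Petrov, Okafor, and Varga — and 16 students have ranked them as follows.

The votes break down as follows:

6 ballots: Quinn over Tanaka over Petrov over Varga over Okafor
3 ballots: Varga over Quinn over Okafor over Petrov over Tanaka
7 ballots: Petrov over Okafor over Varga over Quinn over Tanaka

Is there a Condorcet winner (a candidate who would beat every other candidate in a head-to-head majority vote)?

Head-to-head results (16 voters total):
Tanaka vs Quinn: Quinn wins 16–0.
Tanaka vs Petrov: Petrov wins 10–6.
Tanaka vs Okafor: Okafor wins 10–6.
Tanaka vs Varga: Varga wins 10–6.
Quinn vs Petrov: Quinn wins 9–7.
Quinn vs Okafor: Quinn wins 9–7.
Quinn vs Varga: Varga wins 10–6.
Petrov vs Okafor: Petrov wins 13–3.
Petrov vs Varga: Petrov wins 13–3.
Okafor vs Varga: Varga wins 9–7.
No candidate beats all others: Quinn beats Petrov beats Varga beats Quinn, a majority cycle.

No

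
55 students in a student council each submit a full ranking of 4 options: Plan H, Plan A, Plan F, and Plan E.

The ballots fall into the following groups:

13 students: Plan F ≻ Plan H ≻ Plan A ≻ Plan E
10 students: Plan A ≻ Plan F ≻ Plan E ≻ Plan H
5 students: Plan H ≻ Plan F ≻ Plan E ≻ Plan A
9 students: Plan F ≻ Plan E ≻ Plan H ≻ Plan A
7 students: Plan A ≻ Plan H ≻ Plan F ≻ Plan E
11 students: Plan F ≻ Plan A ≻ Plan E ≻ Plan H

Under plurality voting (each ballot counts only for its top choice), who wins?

Plan F

First-place vote totals:
  Plan H: 5
  Plan A: 17
  Plan F: 33
  Plan E: 0
Plan F has the most first-place votes.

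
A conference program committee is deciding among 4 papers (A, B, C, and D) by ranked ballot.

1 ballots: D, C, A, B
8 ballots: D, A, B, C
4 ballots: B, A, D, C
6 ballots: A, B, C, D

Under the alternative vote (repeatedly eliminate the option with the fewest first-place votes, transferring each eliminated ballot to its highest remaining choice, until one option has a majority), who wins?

Round 1: D 9, A 6, B 4, C 0. C has the fewest and is eliminated.
Round 2: D 9, A 6, B 4. B has the fewest and is eliminated.
Round 3: A 10, D 9. A has a majority.

A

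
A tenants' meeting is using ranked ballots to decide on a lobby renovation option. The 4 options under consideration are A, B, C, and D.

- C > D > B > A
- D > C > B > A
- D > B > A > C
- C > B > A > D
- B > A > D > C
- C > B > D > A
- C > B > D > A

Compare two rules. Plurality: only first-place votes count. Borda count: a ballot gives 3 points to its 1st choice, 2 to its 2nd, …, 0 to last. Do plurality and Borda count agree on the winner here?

Yes

Plurality first-place counts: A 0, B 1, C 4, D 2 → C.
Borda totals: A 4, B 13, C 14, D 11 → C.
The two rules agree on C.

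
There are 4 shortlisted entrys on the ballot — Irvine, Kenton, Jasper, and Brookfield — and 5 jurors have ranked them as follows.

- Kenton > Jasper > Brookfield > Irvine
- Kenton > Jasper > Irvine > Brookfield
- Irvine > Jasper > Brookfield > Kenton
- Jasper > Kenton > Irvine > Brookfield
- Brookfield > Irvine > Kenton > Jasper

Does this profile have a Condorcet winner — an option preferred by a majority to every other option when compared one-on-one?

Head-to-head results (5 voters total):
Irvine vs Kenton: Kenton wins 3–2.
Irvine vs Jasper: Jasper wins 3–2.
Irvine vs Brookfield: Irvine wins 3–2.
Kenton vs Jasper: Kenton wins 3–2.
Kenton vs Brookfield: Kenton wins 3–2.
Jasper vs Brookfield: Jasper wins 4–1.
Kenton beats each rival — Irvine (3–2), Jasper (3–2), Brookfield (3–2) — so Kenton is the Condorcet winner.

Yes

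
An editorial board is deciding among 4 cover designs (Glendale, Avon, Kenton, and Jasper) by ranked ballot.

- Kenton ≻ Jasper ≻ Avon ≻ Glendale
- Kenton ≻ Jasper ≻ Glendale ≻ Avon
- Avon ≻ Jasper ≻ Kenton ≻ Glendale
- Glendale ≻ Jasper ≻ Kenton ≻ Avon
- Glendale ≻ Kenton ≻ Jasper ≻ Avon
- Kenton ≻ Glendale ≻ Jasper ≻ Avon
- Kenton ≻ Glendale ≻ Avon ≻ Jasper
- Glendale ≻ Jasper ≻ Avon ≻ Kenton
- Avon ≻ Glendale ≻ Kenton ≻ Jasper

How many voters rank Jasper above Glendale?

3

Ballots ranking Jasper above Glendale: 3.
Ballots ranking Glendale above Jasper: 6.
So 3 of 9 voters prefer Jasper to Glendale.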